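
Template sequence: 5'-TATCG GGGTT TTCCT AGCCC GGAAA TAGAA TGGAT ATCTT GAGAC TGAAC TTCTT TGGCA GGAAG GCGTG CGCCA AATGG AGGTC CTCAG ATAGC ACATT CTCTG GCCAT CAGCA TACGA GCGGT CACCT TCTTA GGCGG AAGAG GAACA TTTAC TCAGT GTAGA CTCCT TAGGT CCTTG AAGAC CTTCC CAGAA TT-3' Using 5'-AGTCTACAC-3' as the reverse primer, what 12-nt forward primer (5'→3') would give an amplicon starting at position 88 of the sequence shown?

The reverse primer's reverse complement GTGTAGACT matches the template at positions 159–167; the product starts at position 88.
The forward primer is identical to the top strand over positions 88–99: CAGATAGCACAT.

5'-CAGATAGCACAT-3'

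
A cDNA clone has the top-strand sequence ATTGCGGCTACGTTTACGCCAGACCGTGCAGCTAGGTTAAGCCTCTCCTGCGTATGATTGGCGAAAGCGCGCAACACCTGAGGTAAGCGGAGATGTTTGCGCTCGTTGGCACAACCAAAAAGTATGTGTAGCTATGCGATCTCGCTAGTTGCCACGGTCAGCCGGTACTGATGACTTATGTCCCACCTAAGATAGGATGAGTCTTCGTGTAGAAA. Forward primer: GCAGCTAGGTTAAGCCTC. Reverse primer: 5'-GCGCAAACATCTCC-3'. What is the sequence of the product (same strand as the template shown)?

5'-GCAGCTAGGTTAAGCCTCTCCTGCGTATGATTGGCGAAAGCGCGCAACACCTGAGGTAAGCGGAGATGTTTGCGC-3'

Scanning the template, GCAGCTAGGTTAAGCCTC occurs at positions 28–45; this primer anneals to the bottom strand there with its 3' end pointing downstream.
Taking the reverse complement of GCGCAAACATCTCC gives GGAGATGTTTGCGC, found at positions 89–102 on the template; the primer anneals here to the top strand with its 3' end pointing upstream.
The product is the template from position 28 through 102 (75 bp).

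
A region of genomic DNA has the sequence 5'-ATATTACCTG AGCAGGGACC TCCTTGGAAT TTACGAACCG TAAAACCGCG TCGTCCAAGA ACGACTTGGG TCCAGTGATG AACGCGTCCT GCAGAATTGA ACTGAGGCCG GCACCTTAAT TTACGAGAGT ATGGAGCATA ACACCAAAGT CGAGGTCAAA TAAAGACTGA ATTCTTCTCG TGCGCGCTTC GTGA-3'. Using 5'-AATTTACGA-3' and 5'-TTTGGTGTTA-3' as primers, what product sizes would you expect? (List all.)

The forward primer AATTTACGA matches the top strand at positions 28–36, 118–126.
The reverse primer's reverse complement is TAACACCAAA, matching at positions 139–148.
Each forward site pairs with the reverse site to give a product ending at position 148: sizes 121, 31 bp.

121 bp, 31 bp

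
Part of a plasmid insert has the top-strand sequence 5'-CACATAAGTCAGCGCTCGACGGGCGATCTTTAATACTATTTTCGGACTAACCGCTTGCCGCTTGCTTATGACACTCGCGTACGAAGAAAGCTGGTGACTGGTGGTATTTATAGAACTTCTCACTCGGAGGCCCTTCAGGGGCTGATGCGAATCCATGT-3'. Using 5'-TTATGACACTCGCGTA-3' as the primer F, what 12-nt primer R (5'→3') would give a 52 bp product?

5'-AGTTCTATAAAT-3'

The forward primer binds at positions 66–81, so a 52 bp product ends at position 66 + 52 − 1 = 117.
The reverse primer anneals to the top strand over positions 106–117, i.e. to ATTTATAGAACT.
Its sequence written 5'→3' is the reverse complement: AGTTCTATAAAT.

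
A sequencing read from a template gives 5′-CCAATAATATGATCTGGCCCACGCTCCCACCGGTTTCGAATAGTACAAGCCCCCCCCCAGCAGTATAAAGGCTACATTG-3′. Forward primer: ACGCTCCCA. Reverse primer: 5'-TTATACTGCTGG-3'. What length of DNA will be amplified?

Forward primer ACGCTCCCA is found on the top strand at positions 21–29.
The reverse primer's reverse complement is CCAGCAGTATAA, which matches the template at positions 57–68.
Amplicon spans positions 21–68: 48 bp.

48 bp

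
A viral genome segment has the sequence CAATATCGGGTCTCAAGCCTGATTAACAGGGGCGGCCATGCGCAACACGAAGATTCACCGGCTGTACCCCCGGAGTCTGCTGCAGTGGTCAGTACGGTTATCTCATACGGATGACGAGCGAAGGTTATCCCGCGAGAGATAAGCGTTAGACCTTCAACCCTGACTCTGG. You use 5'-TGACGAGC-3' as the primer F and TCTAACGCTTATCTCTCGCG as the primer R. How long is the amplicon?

Forward primer TGACGAGC is found on the top strand at positions 112–119.
Taking the reverse complement of TCTAACGCTTATCTCTCGCG gives CGCGAGAGATAAGCGTTAGA, found at positions 131–150 on the template; the primer anneals here to the top strand with its 3' end pointing upstream.
Product length = (reverse-primer end) − (forward-primer start) + 1 = 150 − 112 + 1 = 39 bp.

39 bp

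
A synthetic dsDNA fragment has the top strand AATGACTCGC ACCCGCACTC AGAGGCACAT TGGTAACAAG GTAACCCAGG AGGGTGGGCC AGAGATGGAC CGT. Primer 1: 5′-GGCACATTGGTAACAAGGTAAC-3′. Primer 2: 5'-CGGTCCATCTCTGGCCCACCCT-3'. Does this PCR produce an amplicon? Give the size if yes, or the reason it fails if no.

Primer 1 (GGCACATTGGTAACAAGGTAAC) matches the top strand at positions 24–45; it acts as a forward primer.
Primer 2's reverse complement is AGGGTGGGCCAGAGATGGACCG, matching the top strand at positions 51–72; it acts as a reverse primer.
The 3' ends face each other across positions 24–72, giving a 49 bp product.

Yes — a 49 bp product.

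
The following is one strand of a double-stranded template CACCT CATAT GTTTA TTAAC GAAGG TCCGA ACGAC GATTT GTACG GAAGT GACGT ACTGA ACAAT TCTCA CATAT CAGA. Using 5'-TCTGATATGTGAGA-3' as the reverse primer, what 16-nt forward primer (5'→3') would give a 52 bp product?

The reverse primer's reverse complement TCTCACATATCAGA matches the template at positions 66–79, so the product ends at position 79.
A 52 bp product then starts at position 79 − 52 + 1 = 28.
The forward primer is identical to the top strand there: CGAACGACGATTTGTA.

5'-CGAACGACGATTTGTA-3'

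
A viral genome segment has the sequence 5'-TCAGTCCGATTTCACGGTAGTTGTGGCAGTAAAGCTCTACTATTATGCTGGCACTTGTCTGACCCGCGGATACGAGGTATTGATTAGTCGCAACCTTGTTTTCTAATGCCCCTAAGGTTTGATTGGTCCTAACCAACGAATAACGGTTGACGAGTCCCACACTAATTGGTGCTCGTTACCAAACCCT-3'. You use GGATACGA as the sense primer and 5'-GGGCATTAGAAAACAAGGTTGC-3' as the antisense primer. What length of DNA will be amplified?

Forward primer GGATACGA is found on the top strand at positions 68–75.
The reverse primer's reverse complement is GCAACCTTGTTTTCTAATGCCC, which matches the template at positions 90–111.
The product runs from position 68 to position 111, so its length is 111 − 68 + 1 = 44 bp.

44 bp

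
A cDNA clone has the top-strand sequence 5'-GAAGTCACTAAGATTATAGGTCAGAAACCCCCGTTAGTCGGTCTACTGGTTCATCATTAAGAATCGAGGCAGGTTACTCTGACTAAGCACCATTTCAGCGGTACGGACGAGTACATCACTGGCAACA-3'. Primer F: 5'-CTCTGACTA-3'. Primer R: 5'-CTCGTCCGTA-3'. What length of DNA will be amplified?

Forward primer CTCTGACTA is found on the top strand at positions 77–85.
Reverse complement of the reverse primer: TACGGACGAG. This occurs on the top strand at positions 102–111.
The product runs from position 77 to position 111, so its length is 111 − 77 + 1 = 35 bp.

35 bp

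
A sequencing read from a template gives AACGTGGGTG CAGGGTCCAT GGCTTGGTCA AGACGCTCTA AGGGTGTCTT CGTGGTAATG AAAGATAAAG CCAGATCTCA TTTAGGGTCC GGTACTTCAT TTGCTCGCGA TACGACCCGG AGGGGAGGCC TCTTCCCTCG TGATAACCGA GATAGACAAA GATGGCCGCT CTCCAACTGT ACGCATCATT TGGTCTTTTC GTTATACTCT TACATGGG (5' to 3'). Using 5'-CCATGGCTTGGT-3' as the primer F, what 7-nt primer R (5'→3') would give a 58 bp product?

5'-CTGGCTT-3'

The forward primer binds at positions 17–28, so a 58 bp product ends at position 17 + 58 − 1 = 74.
The reverse primer anneals to the top strand over positions 68–74, i.e. to AAGCCAG.
Its sequence written 5'→3' is the reverse complement: CTGGCTT.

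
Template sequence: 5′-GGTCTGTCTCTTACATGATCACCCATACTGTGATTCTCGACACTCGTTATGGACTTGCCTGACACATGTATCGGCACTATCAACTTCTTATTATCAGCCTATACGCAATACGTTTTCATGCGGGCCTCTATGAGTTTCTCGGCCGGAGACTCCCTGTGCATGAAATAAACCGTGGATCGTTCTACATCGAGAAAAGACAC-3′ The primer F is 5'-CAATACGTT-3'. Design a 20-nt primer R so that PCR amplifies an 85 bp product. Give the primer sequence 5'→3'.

The forward primer binds at positions 106–114, so an 85 bp product ends at position 106 + 85 − 1 = 190.
The reverse primer anneals to the top strand over positions 171–190, i.e. to CGTGGATCGTTCTACATCGA.
Its sequence written 5'→3' is the reverse complement: TCGATGTAGAACGATCCACG.

5'-TCGATGTAGAACGATCCACG-3'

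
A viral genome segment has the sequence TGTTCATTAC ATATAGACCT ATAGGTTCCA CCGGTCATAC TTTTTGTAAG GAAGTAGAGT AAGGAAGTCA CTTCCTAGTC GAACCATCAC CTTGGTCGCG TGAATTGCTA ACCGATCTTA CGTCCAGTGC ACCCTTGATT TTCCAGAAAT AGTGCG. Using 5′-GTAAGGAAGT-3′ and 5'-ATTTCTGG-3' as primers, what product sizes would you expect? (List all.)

105 bp, 92 bp

The forward primer GTAAGGAAGT matches the top strand at positions 46–55, 59–68.
The reverse primer's reverse complement is CCAGAAAT, matching at positions 143–150.
Each forward site pairs with the reverse site to give a product ending at position 150: sizes 105, 92 bp.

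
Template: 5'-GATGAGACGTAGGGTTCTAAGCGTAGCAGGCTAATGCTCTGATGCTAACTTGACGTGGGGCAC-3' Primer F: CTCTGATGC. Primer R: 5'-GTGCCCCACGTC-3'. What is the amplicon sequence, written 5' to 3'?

5'-CTCTGATGCTAACTTGACGTGGGGCAC-3'

Forward primer CTCTGATGC is found on the top strand at positions 37–45.
Taking the reverse complement of GTGCCCCACGTC gives GACGTGGGGCAC, found at positions 52–63 on the template; the primer anneals here to the top strand with its 3' end pointing upstream.
The product is the template from position 37 through 63 (27 bp).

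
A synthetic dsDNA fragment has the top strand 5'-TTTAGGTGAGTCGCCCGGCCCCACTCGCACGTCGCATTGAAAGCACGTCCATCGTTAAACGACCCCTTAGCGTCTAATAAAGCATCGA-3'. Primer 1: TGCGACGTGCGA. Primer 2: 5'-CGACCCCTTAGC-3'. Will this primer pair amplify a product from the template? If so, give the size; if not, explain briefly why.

No product — the primers' 3' ends point away from each other.

Primer 1 (TGCGACGTGCGA) has reverse complement TCGCACGTCGCA, which matches the top strand at positions 25–36; primer 1 anneals to the top strand there with its 3' end pointing upstream toward position 25.
Primer 2 (CGACCCCTTAGC) matches the top strand directly at positions 60–71; it anneals to the bottom strand with its 3' end pointing downstream toward position 71.
The 3' ends diverge (primer 1 extends toward position 1, primer 2 toward position 88), so the primers never converge on a shared product.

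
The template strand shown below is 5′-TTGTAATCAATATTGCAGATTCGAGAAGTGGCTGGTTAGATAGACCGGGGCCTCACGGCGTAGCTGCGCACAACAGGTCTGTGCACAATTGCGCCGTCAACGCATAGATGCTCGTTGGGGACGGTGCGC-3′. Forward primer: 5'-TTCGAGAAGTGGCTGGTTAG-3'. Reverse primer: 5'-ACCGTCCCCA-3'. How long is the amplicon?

The forward primer matches the template at positions 20–39.
The reverse primer's reverse complement is TGGGGACGGT, which matches the template at positions 116–125.
Product length = (reverse-primer end) − (forward-primer start) + 1 = 125 − 20 + 1 = 106 bp.

106 bp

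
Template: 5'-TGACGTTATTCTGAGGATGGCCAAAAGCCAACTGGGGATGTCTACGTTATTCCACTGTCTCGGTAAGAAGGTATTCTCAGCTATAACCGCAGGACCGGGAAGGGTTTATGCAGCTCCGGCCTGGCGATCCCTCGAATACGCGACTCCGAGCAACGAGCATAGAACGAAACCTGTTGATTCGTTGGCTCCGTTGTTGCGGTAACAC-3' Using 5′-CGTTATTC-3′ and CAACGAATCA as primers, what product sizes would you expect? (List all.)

181 bp, 140 bp

The forward primer CGTTATTC matches the top strand at positions 4–11, 45–52.
The reverse primer's reverse complement is TGATTCGTTG, matching at positions 175–184.
Each forward site pairs with the reverse site to give a product ending at position 184: sizes 181, 140 bp.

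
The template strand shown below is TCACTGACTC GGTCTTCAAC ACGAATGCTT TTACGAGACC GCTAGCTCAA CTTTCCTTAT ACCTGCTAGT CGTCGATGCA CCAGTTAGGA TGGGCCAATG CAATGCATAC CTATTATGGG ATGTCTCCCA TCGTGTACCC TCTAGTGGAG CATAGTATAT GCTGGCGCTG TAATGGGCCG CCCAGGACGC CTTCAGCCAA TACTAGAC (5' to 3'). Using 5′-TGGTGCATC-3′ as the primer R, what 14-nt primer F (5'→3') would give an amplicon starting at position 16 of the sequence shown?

5'-TCAACACGAATGCT-3'

The reverse primer's reverse complement GATGCACCA matches the template at positions 75–83; the product starts at position 16.
The forward primer is identical to the top strand over positions 16–29: TCAACACGAATGCT.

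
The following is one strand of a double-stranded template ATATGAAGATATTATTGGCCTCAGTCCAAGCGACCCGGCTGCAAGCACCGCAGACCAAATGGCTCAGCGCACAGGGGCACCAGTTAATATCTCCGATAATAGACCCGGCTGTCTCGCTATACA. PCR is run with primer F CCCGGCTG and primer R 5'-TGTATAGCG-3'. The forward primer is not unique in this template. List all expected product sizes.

90 bp, 20 bp

The forward primer CCCGGCTG matches the top strand at positions 34–41, 104–111.
The reverse primer's reverse complement is CGCTATACA, matching at positions 115–123.
Each forward site pairs with the reverse site to give a product ending at position 123: sizes 90, 20 bp.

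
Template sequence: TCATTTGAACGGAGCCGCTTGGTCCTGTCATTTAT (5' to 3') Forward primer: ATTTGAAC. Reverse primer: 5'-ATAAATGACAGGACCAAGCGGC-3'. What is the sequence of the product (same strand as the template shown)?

5'-ATTTGAACGGAGCCGCTTGGTCCTGTCATTTAT-3'

Scanning the template, ATTTGAAC occurs at positions 3–10; this primer anneals to the bottom strand there with its 3' end pointing downstream.
The reverse primer's reverse complement is GCCGCTTGGTCCTGTCATTTAT, which matches the template at positions 14–35.
The product is the template from position 3 through 35 (33 bp).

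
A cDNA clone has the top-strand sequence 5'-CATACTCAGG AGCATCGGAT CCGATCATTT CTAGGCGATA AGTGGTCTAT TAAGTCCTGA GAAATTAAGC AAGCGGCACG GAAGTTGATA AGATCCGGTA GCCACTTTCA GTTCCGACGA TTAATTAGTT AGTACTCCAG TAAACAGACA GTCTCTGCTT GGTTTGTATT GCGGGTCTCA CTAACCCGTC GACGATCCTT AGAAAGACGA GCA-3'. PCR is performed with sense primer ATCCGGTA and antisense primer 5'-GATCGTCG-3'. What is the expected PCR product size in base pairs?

The forward primer matches the template at positions 93–100.
The reverse primer's reverse complement is CGACGATC, which matches the template at positions 190–197.
Amplicon spans positions 93–197: 105 bp.

105 bp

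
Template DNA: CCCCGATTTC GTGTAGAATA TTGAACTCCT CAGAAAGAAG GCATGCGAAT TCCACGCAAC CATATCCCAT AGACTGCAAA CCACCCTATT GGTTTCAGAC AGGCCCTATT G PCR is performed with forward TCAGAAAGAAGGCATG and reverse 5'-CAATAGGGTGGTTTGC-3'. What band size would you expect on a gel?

62 bp

The forward primer matches the template at positions 30–45.
The reverse primer's reverse complement is GCAAACCACCCTATTG, which matches the template at positions 76–91.
Amplicon spans positions 30–91: 62 bp.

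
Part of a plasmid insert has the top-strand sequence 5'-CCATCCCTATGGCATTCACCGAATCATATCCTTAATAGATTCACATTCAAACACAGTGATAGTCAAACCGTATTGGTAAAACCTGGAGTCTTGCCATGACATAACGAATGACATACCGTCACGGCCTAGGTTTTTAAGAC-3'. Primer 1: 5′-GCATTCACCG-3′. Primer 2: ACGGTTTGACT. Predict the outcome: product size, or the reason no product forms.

Yes — a 60 bp product.

Primer 1 (GCATTCACCG) matches the top strand at positions 12–21; it acts as a forward primer.
Primer 2's reverse complement is AGTCAAACCGT, matching the top strand at positions 61–71; it acts as a reverse primer.
The 3' ends face each other across positions 12–71, giving a 60 bp product.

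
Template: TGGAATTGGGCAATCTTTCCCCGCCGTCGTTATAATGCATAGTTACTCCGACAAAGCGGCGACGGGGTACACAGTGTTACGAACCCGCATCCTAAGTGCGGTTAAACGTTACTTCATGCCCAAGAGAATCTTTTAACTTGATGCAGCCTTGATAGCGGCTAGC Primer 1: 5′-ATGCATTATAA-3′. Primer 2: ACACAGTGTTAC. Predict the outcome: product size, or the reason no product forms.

No product — the primers' 3' ends point away from each other.

Primer 1 (ATGCATTATAA) has reverse complement TTATAATGCAT, which matches the top strand at positions 30–40; primer 1 anneals to the top strand there with its 3' end pointing upstream toward position 30.
Primer 2 (ACACAGTGTTAC) matches the top strand directly at positions 69–80; it anneals to the bottom strand with its 3' end pointing downstream toward position 80.
The 3' ends diverge (primer 1 extends toward position 1, primer 2 toward position 163), so the primers never converge on a shared product.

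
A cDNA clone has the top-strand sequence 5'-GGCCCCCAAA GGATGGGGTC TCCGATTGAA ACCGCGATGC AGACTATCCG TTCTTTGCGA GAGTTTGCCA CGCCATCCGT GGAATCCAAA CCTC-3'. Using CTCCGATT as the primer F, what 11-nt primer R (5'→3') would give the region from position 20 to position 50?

5'-CGGATAGTCTG-3'

The product's 3' end on the top strand is position 50.
The reverse primer anneals to the top strand over positions 40–50, i.e. to CAGACTATCCG.
Its sequence written 5'→3' is the reverse complement: CGGATAGTCTG.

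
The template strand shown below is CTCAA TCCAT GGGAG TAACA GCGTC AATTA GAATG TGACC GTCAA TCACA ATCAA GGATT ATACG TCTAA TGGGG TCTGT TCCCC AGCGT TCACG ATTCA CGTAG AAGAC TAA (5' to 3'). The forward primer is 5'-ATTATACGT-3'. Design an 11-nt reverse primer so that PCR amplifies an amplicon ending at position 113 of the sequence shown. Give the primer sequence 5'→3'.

The forward primer binds at positions 58–66; the product's 3' end on the top strand is position 113.
The reverse primer anneals to the top strand over positions 103–113, i.e. to TAGAAGACTAA.
Its sequence written 5'→3' is the reverse complement: TTAGTCTTCTA.

5'-TTAGTCTTCTA-3'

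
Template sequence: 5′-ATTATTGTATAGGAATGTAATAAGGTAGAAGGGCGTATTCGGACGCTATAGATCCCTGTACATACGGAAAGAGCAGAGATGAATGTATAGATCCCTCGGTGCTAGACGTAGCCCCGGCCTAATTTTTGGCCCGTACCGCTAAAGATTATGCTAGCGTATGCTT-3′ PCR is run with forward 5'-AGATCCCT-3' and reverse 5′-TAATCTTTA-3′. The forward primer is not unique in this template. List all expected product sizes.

The forward primer AGATCCCT matches the top strand at positions 50–57, 89–96.
The reverse primer's reverse complement is TAAAGATTA, matching at positions 140–148.
Each forward site pairs with the reverse site to give a product ending at position 148: sizes 99, 60 bp.

99 bp, 60 bp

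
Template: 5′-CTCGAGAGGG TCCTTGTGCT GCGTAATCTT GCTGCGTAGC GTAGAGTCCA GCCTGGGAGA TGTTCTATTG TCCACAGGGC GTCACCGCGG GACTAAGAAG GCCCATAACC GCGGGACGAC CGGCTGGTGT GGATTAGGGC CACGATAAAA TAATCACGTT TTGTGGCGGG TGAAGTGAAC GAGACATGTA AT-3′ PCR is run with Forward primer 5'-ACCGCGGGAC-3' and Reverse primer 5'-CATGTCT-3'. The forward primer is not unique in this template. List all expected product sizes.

105 bp, 81 bp

The forward primer ACCGCGGGAC matches the top strand at positions 84–93, 108–117.
The reverse primer's reverse complement is AGACATG, matching at positions 182–188.
Each forward site pairs with the reverse site to give a product ending at position 188: sizes 105, 81 bp.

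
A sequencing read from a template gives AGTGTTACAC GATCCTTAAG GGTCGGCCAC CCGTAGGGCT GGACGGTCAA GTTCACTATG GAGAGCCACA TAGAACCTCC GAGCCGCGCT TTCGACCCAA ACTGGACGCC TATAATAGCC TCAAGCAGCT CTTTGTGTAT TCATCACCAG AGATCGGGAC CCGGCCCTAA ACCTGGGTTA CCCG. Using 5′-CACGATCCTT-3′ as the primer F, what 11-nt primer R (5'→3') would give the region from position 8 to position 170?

The product's 3' end on the top strand is position 170.
The reverse primer anneals to the top strand over positions 160–170, i.e. to CCCGGCCCTAA.
Its sequence written 5'→3' is the reverse complement: TTAGGGCCGGG.

5'-TTAGGGCCGGG-3'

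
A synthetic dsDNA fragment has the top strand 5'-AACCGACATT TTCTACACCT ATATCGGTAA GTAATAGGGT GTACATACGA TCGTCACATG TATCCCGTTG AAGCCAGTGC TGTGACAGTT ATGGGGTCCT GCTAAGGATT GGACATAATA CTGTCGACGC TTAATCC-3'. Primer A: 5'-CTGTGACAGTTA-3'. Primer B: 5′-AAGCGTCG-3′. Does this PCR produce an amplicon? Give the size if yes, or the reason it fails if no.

Primer A (CTGTGACAGTTA) matches the top strand at positions 80–91; it acts as a forward primer.
Primer B's reverse complement is CGACGCTT, matching the top strand at positions 125–132; it acts as a reverse primer.
The 3' ends face each other across positions 80–132, giving a 53 bp product.

Yes — a 53 bp product.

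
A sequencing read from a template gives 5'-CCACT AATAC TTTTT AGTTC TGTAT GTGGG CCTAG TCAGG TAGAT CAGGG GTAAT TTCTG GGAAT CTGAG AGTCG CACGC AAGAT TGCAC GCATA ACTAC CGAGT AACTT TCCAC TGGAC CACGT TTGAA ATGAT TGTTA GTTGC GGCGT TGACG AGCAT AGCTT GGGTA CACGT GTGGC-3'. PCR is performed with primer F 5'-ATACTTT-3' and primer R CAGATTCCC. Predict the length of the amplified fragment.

Forward primer ATACTTT is found on the top strand at positions 7–13.
The reverse primer's reverse complement is GGGAATCTG, which matches the template at positions 60–68.
Amplicon spans positions 7–68: 62 bp.

62 bp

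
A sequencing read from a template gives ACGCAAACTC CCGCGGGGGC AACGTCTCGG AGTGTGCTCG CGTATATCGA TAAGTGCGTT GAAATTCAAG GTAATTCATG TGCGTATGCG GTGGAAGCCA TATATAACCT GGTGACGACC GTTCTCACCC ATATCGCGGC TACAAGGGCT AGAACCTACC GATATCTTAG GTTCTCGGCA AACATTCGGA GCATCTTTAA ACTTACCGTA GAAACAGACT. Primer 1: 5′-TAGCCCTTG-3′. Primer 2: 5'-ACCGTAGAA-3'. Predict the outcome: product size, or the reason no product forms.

No product — the primers' 3' ends point away from each other.

Primer 1 (TAGCCCTTG) has reverse complement CAAGGGCTA, which matches the top strand at positions 143–151; primer 1 anneals to the top strand there with its 3' end pointing upstream toward position 143.
Primer 2 (ACCGTAGAA) matches the top strand directly at positions 205–213; it anneals to the bottom strand with its 3' end pointing downstream toward position 213.
The 3' ends diverge (primer 1 extends toward position 1, primer 2 toward position 220), so the primers never converge on a shared product.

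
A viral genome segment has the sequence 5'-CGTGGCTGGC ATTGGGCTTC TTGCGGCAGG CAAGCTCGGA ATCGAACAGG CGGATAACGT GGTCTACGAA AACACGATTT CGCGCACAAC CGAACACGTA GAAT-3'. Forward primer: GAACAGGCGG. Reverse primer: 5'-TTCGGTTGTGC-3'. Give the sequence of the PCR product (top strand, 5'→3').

Scanning the template, GAACAGGCGG occurs at positions 44–53; this primer anneals to the bottom strand there with its 3' end pointing downstream.
Reverse complement of the reverse primer: GCACAACCGAA. This occurs on the top strand at positions 84–94.
The product is the template from position 44 through 94 (51 bp).

5'-GAACAGGCGGATAACGTGGTCTACGAAAACACGATTTCGCGCACAACCGAA-3'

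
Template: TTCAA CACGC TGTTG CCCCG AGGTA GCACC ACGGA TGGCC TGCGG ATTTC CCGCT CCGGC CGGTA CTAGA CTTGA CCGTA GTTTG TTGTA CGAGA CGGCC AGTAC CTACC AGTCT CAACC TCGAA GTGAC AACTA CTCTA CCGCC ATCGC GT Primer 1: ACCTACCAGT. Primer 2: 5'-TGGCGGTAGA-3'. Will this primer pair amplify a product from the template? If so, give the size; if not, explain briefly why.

Yes — a 43 bp product.

Primer 1 (ACCTACCAGT) matches the top strand at positions 104–113; it acts as a forward primer.
Primer 2's reverse complement is TCTACCGCCA, matching the top strand at positions 137–146; it acts as a reverse primer.
The 3' ends face each other across positions 104–146, giving a 43 bp product.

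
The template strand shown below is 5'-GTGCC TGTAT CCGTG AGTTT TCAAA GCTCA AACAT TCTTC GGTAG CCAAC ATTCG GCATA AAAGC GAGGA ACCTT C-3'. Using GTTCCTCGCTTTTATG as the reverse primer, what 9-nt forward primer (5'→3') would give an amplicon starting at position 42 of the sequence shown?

The reverse primer's reverse complement CATAAAAGCGAGGAAC matches the template at positions 57–72; the product starts at position 42.
The forward primer is identical to the top strand over positions 42–50: GTAGCCAAC.

5'-GTAGCCAAC-3'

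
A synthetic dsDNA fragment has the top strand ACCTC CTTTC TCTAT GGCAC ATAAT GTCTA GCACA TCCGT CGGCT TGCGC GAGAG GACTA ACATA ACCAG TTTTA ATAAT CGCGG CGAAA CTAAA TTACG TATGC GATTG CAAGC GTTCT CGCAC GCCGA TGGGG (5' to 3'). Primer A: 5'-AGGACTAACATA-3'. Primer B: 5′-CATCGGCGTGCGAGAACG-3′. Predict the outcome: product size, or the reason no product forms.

Yes — a 79 bp product.

Primer A (AGGACTAACATA) matches the top strand at positions 54–65; it acts as a forward primer.
Primer B's reverse complement is CGTTCTCGCACGCCGATG, matching the top strand at positions 115–132; it acts as a reverse primer.
The 3' ends face each other across positions 54–132, giving a 79 bp product.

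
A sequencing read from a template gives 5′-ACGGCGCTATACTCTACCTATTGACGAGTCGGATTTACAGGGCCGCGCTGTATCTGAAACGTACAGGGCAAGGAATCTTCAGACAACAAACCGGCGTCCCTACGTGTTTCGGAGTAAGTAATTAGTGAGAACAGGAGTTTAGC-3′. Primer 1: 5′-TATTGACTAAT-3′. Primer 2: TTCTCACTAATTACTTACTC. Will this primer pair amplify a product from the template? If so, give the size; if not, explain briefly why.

No product — primer 1 has no binding site in the template.

Primer 1 (TATTGACTAAT) does not match the top strand, and its reverse complement ATTAGTCAATA does not match either.
With no annealing site for primer 1, no amplification occurs.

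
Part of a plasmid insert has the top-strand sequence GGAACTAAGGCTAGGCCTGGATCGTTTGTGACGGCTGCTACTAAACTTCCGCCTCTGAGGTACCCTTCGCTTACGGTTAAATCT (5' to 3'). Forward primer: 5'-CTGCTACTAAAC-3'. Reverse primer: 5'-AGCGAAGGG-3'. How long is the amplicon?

Scanning the template, CTGCTACTAAAC occurs at positions 35–46; this primer anneals to the bottom strand there with its 3' end pointing downstream.
Taking the reverse complement of AGCGAAGGG gives CCCTTCGCT, found at positions 63–71 on the template; the primer anneals here to the top strand with its 3' end pointing upstream.
Product length = (reverse-primer end) − (forward-primer start) + 1 = 71 − 35 + 1 = 37 bp.

37 bp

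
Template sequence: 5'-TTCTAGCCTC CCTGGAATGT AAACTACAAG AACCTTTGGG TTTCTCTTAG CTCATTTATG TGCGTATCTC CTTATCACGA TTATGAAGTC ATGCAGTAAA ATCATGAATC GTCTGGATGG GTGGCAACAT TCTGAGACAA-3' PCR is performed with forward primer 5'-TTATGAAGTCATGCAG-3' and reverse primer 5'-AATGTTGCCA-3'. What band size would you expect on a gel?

51 bp

The forward primer matches the template at positions 81–96.
Taking the reverse complement of AATGTTGCCA gives TGGCAACATT, found at positions 122–131 on the template; the primer anneals here to the top strand with its 3' end pointing upstream.
Amplicon spans positions 81–131: 51 bp.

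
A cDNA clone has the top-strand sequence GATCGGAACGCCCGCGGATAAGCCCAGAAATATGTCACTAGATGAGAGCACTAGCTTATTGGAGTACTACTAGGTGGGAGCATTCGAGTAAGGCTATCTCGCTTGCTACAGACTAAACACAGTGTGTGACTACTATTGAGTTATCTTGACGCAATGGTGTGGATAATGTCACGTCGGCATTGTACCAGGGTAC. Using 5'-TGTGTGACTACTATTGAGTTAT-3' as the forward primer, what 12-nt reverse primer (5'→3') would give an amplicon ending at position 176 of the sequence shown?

The forward primer binds at positions 123–144; the product's 3' end on the top strand is position 176.
The reverse primer anneals to the top strand over positions 165–176, i.e. to AATGTCACGTCG.
Its sequence written 5'→3' is the reverse complement: CGACGTGACATT.

5'-CGACGTGACATT-3'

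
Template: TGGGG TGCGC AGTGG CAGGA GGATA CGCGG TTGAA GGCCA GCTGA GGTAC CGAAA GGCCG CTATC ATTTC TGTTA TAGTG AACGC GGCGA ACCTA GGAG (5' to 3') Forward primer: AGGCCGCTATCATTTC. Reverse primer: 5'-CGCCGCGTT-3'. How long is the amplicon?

35 bp

The forward primer matches the template at positions 55–70.
Taking the reverse complement of CGCCGCGTT gives AACGCGGCG, found at positions 81–89 on the template; the primer anneals here to the top strand with its 3' end pointing upstream.
Amplicon spans positions 55–89: 35 bp.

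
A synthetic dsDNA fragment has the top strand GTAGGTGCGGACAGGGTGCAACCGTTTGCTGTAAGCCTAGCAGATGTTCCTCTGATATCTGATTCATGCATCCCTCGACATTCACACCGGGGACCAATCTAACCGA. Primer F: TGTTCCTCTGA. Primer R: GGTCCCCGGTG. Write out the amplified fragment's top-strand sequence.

The forward primer matches the template at positions 45–55.
Reverse complement of the reverse primer: CACCGGGGACC. This occurs on the top strand at positions 85–95.
The product is the template from position 45 through 95 (51 bp).

5'-TGTTCCTCTGATATCTGATTCATGCATCCCTCGACATTCACACCGGGGACC-3'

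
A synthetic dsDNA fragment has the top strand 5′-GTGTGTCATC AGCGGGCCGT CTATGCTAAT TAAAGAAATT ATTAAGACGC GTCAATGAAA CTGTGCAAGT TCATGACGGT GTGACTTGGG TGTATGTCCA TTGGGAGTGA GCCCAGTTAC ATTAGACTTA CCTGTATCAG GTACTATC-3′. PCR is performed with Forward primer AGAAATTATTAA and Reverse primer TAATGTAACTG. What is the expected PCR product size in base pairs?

Scanning the template, AGAAATTATTAA occurs at positions 34–45; this primer anneals to the bottom strand there with its 3' end pointing downstream.
Taking the reverse complement of TAATGTAACTG gives CAGTTACATTA, found at positions 114–124 on the template; the primer anneals here to the top strand with its 3' end pointing upstream.
The product runs from position 34 to position 124, so its length is 124 − 34 + 1 = 91 bp.

91 bp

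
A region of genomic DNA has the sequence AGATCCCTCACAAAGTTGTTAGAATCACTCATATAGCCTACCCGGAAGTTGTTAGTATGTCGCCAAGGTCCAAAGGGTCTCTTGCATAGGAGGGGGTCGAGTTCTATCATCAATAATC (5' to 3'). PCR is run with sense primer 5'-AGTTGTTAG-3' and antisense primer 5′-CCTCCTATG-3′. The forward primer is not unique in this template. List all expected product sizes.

The forward primer AGTTGTTAG matches the top strand at positions 14–22, 47–55.
The reverse primer's reverse complement is CATAGGAGG, matching at positions 85–93.
Each forward site pairs with the reverse site to give a product ending at position 93: sizes 80, 47 bp.

80 bp, 47 bp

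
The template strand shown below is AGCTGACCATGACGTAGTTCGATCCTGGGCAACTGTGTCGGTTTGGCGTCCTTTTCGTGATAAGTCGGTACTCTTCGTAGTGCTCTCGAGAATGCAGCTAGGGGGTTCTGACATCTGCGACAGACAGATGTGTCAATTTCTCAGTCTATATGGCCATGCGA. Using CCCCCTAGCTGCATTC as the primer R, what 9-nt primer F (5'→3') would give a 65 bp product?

The reverse primer's reverse complement GAATGCAGCTAGGGGG matches the template at positions 90–105, so the product ends at position 105.
A 65 bp product then starts at position 105 − 65 + 1 = 41.
The forward primer is identical to the top strand there: GTTTGGCGT.

5'-GTTTGGCGT-3'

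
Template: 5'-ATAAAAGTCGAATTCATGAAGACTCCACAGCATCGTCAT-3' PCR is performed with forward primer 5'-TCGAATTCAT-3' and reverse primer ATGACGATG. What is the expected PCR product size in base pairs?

Scanning the template, TCGAATTCAT occurs at positions 8–17; this primer anneals to the bottom strand there with its 3' end pointing downstream.
Reverse complement of the reverse primer: CATCGTCAT. This occurs on the top strand at positions 31–39.
Product length = (reverse-primer end) − (forward-primer start) + 1 = 39 − 8 + 1 = 32 bp.

32 bp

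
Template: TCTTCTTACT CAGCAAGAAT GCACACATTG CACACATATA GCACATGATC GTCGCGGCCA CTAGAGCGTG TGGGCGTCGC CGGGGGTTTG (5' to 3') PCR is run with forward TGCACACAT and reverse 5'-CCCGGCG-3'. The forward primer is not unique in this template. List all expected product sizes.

The forward primer TGCACACAT matches the top strand at positions 20–28, 29–37.
The reverse primer's reverse complement is CGCCGGG, matching at positions 78–84.
Each forward site pairs with the reverse site to give a product ending at position 84: sizes 65, 56 bp.

65 bp, 56 bp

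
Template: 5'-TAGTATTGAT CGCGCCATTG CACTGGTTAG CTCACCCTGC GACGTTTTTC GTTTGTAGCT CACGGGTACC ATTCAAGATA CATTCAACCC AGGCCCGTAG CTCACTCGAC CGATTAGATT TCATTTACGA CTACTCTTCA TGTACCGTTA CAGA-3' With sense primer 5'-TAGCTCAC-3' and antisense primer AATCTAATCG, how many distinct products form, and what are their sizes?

Three products: 93 bp, 65 bp, 23 bp

The forward primer TAGCTCAC matches the top strand at positions 28–35, 56–63, 98–105.
The reverse primer's reverse complement is CGATTAGATT, matching at positions 111–120.
Each forward site pairs with the reverse site to give a product ending at position 120: sizes 93, 65, 23 bp.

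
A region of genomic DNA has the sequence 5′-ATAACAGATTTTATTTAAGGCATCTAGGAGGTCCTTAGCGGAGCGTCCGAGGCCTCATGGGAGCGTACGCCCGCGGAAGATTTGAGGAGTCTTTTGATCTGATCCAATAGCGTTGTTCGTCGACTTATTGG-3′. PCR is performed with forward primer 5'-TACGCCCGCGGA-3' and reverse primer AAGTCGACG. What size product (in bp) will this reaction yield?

The forward primer matches the template at positions 66–77.
Taking the reverse complement of AAGTCGACG gives CGTCGACTT, found at positions 118–126 on the template; the primer anneals here to the top strand with its 3' end pointing upstream.
The product runs from position 66 to position 126, so its length is 126 − 66 + 1 = 61 bp.

61 bp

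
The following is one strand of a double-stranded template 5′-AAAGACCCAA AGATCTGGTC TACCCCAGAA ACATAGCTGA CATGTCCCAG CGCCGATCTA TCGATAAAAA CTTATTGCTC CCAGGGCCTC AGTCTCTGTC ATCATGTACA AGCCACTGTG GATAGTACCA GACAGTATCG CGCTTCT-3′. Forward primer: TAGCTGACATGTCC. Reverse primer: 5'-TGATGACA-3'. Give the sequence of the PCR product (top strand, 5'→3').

Scanning the template, TAGCTGACATGTCC occurs at positions 34–47; this primer anneals to the bottom strand there with its 3' end pointing downstream.
Reverse complement of the reverse primer: TGTCATCA. This occurs on the top strand at positions 97–104.
The product is the template from position 34 through 104 (71 bp).

5'-TAGCTGACATGTCCCAGCGCCGATCTATCGATAAAAACTTATTGCTCCCAGGGCCTCAGTCTCTGTCATCA-3'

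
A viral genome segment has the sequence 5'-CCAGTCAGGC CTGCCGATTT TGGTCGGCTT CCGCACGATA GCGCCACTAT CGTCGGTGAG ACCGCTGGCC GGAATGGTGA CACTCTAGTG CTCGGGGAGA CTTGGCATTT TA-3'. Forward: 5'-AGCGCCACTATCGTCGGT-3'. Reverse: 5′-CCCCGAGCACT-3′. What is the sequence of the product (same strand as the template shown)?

5'-AGCGCCACTATCGTCGGTGAGACCGCTGGCCGGAATGGTGACACTCTAGTGCTCGGGG-3'

Forward primer AGCGCCACTATCGTCGGT is found on the top strand at positions 40–57.
The reverse primer's reverse complement is AGTGCTCGGGG, which matches the template at positions 87–97.
The product is the template from position 40 through 97 (58 bp).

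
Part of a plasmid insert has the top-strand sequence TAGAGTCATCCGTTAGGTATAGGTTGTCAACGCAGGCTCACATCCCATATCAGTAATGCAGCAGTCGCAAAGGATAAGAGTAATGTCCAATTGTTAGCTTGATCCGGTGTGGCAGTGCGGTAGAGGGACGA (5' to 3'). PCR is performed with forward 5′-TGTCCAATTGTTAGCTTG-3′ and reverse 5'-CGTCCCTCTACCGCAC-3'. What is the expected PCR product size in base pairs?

Scanning the template, TGTCCAATTGTTAGCTTG occurs at positions 84–101; this primer anneals to the bottom strand there with its 3' end pointing downstream.
The reverse primer's reverse complement is GTGCGGTAGAGGGACG, which matches the template at positions 115–130.
The product runs from position 84 to position 130, so its length is 130 − 84 + 1 = 47 bp.

47 bp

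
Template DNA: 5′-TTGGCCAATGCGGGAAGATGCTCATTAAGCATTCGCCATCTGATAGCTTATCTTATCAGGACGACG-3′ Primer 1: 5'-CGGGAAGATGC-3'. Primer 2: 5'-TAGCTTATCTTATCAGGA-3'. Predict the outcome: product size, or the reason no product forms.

No product — both primers anneal to the same strand and extend in the same direction.

Primer 1 (CGGGAAGATGC) matches the top strand at positions 11–21 (3' end points downstream).
Primer 2 (TAGCTTATCTTATCAGGA) also matches the top strand directly, at positions 44–61 — its reverse complement TCCTGATAAGATAAGCTA is not present.
Both primers anneal to the bottom strand with 3' ends pointing the same way, so neither can prime synthesis back toward the other.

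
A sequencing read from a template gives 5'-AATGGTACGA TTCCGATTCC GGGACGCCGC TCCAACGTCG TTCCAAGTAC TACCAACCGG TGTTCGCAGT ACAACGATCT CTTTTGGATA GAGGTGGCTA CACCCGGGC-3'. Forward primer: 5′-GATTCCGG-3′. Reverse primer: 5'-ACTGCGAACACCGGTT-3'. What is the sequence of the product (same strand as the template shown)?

Scanning the template, GATTCCGG occurs at positions 15–22; this primer anneals to the bottom strand there with its 3' end pointing downstream.
Reverse complement of the reverse primer: AACCGGTGTTCGCAGT. This occurs on the top strand at positions 55–70.
The product is the template from position 15 through 70 (56 bp).

5'-GATTCCGGGACGCCGCTCCAACGTCGTTCCAAGTACTACCAACCGGTGTTCGCAGT-3'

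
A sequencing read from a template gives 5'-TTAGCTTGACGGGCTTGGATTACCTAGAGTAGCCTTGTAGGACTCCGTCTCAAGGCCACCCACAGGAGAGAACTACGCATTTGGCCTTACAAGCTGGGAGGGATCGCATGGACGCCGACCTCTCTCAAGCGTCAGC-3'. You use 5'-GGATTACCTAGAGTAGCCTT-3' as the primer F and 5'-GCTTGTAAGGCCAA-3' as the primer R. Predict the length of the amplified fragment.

Scanning the template, GGATTACCTAGAGTAGCCTT occurs at positions 17–36; this primer anneals to the bottom strand there with its 3' end pointing downstream.
Reverse complement of the reverse primer: TTGGCCTTACAAGC. This occurs on the top strand at positions 81–94.
Product length = (reverse-primer end) − (forward-primer start) + 1 = 94 − 17 + 1 = 78 bp.

78 bp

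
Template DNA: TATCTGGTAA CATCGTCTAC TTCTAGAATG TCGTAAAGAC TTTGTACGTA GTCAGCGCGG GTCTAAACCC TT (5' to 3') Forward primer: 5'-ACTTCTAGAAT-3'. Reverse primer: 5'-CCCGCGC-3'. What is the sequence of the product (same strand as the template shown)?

The forward primer matches the template at positions 19–29.
Reverse complement of the reverse primer: GCGCGGG. This occurs on the top strand at positions 55–61.
The product is the template from position 19 through 61 (43 bp).

5'-ACTTCTAGAATGTCGTAAAGACTTTGTACGTAGTCAGCGCGGG-3'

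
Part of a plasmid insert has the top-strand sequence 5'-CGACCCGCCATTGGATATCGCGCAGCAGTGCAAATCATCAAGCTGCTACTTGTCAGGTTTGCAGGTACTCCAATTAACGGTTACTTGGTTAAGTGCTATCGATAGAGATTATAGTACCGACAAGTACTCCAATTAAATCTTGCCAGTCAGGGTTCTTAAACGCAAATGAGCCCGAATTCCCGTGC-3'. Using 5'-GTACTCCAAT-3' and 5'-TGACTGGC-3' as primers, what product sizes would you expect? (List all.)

The forward primer GTACTCCAAT matches the top strand at positions 65–74, 124–133.
The reverse primer's reverse complement is GCCAGTCA, matching at positions 142–149.
Each forward site pairs with the reverse site to give a product ending at position 149: sizes 85, 26 bp.

85 bp, 26 bp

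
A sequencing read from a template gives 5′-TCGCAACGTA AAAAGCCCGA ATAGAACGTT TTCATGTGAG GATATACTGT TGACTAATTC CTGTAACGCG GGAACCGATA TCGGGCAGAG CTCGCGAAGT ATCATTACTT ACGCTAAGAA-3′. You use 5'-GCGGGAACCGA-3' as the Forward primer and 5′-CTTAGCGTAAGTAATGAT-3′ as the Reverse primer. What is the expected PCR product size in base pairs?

The forward primer matches the template at positions 68–78.
Reverse complement of the reverse primer: ATCATTACTTACGCTAAG. This occurs on the top strand at positions 101–118.
Product length = (reverse-primer end) − (forward-primer start) + 1 = 118 − 68 + 1 = 51 bp.

51 bp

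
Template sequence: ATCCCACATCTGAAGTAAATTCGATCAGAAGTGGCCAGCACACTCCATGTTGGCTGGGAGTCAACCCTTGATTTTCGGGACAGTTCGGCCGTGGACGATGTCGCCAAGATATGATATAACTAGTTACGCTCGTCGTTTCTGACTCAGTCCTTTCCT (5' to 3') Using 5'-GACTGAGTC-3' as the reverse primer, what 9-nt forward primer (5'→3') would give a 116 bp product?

5'-GCCAGCACA-3'

The reverse primer's reverse complement GACTCAGTC matches the template at positions 141–149, so the product ends at position 149.
A 116 bp product then starts at position 149 − 116 + 1 = 34.
The forward primer is identical to the top strand there: GCCAGCACA.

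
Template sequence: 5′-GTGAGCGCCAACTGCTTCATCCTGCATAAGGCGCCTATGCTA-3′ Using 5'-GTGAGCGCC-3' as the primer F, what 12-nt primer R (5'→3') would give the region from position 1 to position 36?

5'-AGGCGCCTTATG-3'

The product's 3' end on the top strand is position 36.
The reverse primer anneals to the top strand over positions 25–36, i.e. to CATAAGGCGCCT.
Its sequence written 5'→3' is the reverse complement: AGGCGCCTTATG.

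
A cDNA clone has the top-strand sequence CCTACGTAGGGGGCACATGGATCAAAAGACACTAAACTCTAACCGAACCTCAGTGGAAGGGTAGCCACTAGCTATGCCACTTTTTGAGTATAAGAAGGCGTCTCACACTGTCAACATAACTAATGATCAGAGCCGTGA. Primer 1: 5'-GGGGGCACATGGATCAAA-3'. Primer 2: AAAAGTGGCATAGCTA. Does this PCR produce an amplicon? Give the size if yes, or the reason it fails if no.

Yes — a 76 bp product.

Primer 1 (GGGGGCACATGGATCAAA) matches the top strand at positions 9–26; it acts as a forward primer.
Primer 2's reverse complement is TAGCTATGCCACTTTT, matching the top strand at positions 69–84; it acts as a reverse primer.
The 3' ends face each other across positions 9–84, giving a 76 bp product.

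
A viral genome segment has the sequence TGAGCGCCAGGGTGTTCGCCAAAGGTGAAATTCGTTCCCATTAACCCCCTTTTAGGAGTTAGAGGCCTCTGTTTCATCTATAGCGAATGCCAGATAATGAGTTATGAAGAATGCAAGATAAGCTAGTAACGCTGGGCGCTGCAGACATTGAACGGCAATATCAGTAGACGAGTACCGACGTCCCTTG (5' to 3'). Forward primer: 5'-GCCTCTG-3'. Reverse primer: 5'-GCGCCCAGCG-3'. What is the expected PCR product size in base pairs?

75 bp

Scanning the template, GCCTCTG occurs at positions 65–71; this primer anneals to the bottom strand there with its 3' end pointing downstream.
The reverse primer's reverse complement is CGCTGGGCGC, which matches the template at positions 130–139.
Product length = (reverse-primer end) − (forward-primer start) + 1 = 139 − 65 + 1 = 75 bp.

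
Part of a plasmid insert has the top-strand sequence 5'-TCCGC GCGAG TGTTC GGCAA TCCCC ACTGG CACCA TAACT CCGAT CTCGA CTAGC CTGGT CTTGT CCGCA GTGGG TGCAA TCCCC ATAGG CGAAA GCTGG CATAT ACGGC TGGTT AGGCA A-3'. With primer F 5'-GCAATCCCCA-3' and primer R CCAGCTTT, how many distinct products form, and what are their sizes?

Two products: 84 bp, 24 bp

The forward primer GCAATCCCCA matches the top strand at positions 17–26, 77–86.
The reverse primer's reverse complement is AAAGCTGG, matching at positions 93–100.
Each forward site pairs with the reverse site to give a product ending at position 100: sizes 84, 24 bp.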